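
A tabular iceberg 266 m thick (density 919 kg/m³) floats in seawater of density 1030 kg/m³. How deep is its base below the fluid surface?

237 m

Draft d = t ρ_obj/ρ_fluid = 266 m × 919/1030 = 237 m.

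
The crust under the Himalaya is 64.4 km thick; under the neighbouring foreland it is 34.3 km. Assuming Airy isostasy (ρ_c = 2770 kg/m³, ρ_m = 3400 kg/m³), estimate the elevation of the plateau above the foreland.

5.58 km

Excess crust Δ = 64.4 km − 34.3 km = 30.1 km, split between elevation h and root r with h + r = Δ.
Airy balance ρ_c h = (ρ_m − ρ_c) r gives r = h ρ_c/(ρ_m − ρ_c), so h (1 + ρ_c/(ρ_m − ρ_c)) = Δ, i.e. h = Δ (ρ_m − ρ_c)/ρ_m.
h = 30.1 km × 630/3400 = 5.58 km.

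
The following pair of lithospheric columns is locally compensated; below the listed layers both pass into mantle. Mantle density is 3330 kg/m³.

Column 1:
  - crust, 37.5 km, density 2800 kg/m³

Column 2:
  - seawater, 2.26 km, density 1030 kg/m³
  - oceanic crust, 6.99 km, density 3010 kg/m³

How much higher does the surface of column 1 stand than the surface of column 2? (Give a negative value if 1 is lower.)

3.74 km

For any compensation level in the mantle, the mantle terms cancel and isostasy reduces to e = (Σt_1 − Σt_2) − (Σ(ρt)_1 − Σ(ρt)_2) / ρ_m.
Σt_1 = 37.5 km; Σt_2 = 9.25 km; Σ(ρt)_1 = 105000; Σ(ρt)_2 = 23367.7 (in km·kg/m³).
e = (37.5 − 9.25) − (105000 − 23367.7) / 3330 = 3.74 km.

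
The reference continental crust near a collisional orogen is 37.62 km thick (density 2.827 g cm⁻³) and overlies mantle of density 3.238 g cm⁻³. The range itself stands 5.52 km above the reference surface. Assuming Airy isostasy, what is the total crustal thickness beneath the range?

81.1 km

Root depth r = h ρ_c / (ρ_m − ρ_c) = 5.52 km × 2.827 / 0.411 = 37.97 km.
Total thickness = T + h + r = 37.62 km + 5.52 km + 37.97 km = 81.1 km.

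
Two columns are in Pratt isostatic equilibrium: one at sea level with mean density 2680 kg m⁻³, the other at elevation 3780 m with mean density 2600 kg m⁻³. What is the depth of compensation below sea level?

123000 m

ρ_ref D = ρ (D + h) → D (ρ_ref − ρ) = ρ h.
D = ρ h/(ρ_ref − ρ) = 2600 × 3780 m/(2680 − 2600) = 123000 m.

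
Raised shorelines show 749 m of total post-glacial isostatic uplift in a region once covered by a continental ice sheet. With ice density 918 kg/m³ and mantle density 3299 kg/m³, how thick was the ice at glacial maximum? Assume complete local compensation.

2690 m

u = t ρ_ice/ρ_m → t = u ρ_m/ρ_ice = 749 m × 3299/918 = 2690 m.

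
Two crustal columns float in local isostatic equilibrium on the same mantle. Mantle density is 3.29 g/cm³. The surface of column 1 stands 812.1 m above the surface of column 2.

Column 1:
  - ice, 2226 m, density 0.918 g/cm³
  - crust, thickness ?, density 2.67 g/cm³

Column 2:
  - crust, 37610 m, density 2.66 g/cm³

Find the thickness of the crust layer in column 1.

Take the compensation level at the base of the deeper column (depth z_c below the surface of column 1) and equate Σ ρ_i t_i down to z_c; mantle fills any gap and the z_c terms cancel.
Column 1: 2226×0.918 + x×2.67 + (z_c − 2226 − x)×3.29
Column 2: 812.1×0 + 37610×2.66 + (z_c − 812.1 − 37610)×3.29
The z_c×3.29 term appears on both sides and cancels. Collect the known terms of each column as K = Σ(ρt)_known − 3.29 × (depth of known layers): K_1 = 2043.468 − 3.29×2226 = −5280.072; K_2 = 100042.6 − 3.29×(812.1 + 37610) = −26366.109.
Balance: K_1 − x×(3.29 − 2.67) = K_2, so x = (K_1 − K_2)/(3.29 − 2.67) = 21086/0.62 = 34000 m.

34000 m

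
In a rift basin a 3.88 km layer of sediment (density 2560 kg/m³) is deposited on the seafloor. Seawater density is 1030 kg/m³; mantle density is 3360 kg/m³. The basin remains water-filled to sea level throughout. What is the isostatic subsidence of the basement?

2.55 km

Submarine loading: the sediment displaces seawater, and the subsidence is in turn flooded, so s (ρ_m − ρ_w) = t (ρ_sed − ρ_w).
s = 3.88 km × (2560 − 1030) / (3360 − 1030) = 2.55 km.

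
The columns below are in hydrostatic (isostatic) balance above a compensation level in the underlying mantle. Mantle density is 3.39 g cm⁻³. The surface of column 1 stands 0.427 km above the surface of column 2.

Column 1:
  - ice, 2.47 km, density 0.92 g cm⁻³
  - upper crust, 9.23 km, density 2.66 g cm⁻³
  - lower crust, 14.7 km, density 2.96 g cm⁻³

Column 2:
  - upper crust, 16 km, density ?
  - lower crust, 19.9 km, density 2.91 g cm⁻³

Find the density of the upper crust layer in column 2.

2.88 g cm⁻³

Take the compensation level at the base of the deeper column (depth z_c below the surface of column 1) and equate Σ ρ_i t_i down to z_c; mantle fills any gap and the z_c terms cancel.
Column 1: 2.47×0.92 + 9.23×2.66 + 14.7×2.96 + (z_c − 26.4)×3.39
Column 2: 0.427×0 + 16×ρ + 19.9×2.91 + (z_c − 0.427 − 35.9)×3.39
The z_c×3.39 term appears on both sides and cancels. Collect the known terms of each column as K = Σ(ρt)_known − 3.39 × (depth of known layers): K_1 = 70.3362 − 3.39×26.4 = −19.1598; K_2 = 57.909 − 3.39×(0.427 + 35.9) = −65.23953.
Balance: K_1 = K_2 + 16×ρ, so ρ = (K_1 − K_2)/16 = 46.0797/16 = 2.88 g cm⁻³.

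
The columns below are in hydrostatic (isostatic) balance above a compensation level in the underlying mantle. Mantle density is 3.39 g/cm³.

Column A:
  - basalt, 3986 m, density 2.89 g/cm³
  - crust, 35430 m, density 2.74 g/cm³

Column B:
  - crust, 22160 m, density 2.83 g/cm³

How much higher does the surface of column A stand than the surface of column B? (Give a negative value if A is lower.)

For any compensation level in the mantle, the mantle terms cancel and isostasy reduces to e = (Σt_A − Σt_B) − (Σ(ρt)_A − Σ(ρt)_B) / ρ_m.
Σt_A = 39416 m; Σt_B = 22160 m; Σ(ρt)_A = 108597.74; Σ(ρt)_B = 62712.8 (in m·g/cm³).
e = (39416 − 22160) − (108597.74 − 62712.8) / 3.39 = 3720 m.

3720 m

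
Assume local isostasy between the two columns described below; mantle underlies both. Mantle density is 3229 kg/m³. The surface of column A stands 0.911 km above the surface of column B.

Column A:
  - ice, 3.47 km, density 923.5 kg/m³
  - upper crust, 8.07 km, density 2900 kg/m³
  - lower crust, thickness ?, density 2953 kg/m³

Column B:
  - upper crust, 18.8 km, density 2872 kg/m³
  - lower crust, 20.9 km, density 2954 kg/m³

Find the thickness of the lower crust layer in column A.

17.2 km

Take the compensation level at the base of the deeper column (depth z_c below the surface of column A) and equate Σ ρ_i t_i down to z_c; mantle fills any gap and the z_c terms cancel.
Column A: 3.47×923.5 + 8.07×2900 + x×2953 + (z_c − 11.54 − x)×3229
Column B: 0.911×0 + 18.8×2872 + 20.9×2954 + (z_c − 0.911 − 39.7)×3229
The z_c×3229 term appears on both sides and cancels. Collect the known terms of each column as K = Σ(ρt)_known − 3229 × (depth of known layers): K_A = 26607.545 − 3229×11.54 = −10655.115; K_B = 115732.2 − 3229×(0.911 + 39.7) = −15400.719.
Balance: K_A − x×(3229 − 2953) = K_B, so x = (K_A − K_B)/(3229 − 2953) = 4745.6/276 = 17.2 km.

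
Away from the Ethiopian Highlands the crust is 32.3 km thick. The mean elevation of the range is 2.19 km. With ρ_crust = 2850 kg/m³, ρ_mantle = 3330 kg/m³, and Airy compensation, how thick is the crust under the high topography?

47.5 km

Root depth r = h ρ_c / (ρ_m − ρ_c) = 2.19 km × 2850 / 480 = 13 km.
Total thickness = T + h + r = 32.3 km + 2.19 km + 13 km = 47.5 km.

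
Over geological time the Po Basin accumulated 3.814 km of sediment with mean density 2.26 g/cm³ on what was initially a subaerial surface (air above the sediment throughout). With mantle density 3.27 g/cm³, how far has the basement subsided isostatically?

2.64 km

Subaerial load: s = t ρ_sed / ρ_m = 3.814 km × 2.26/3.27 = 2.64 km.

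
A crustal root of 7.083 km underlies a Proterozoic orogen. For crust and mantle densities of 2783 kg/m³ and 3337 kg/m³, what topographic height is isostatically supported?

For local isostatic compensation: ρ_c h = (ρ_m − ρ_c) r.
h = r (ρ_m − ρ_c) / ρ_c = 7.083 km × (3337 − 2783) / 2783 = 1.41 km.

1.41 km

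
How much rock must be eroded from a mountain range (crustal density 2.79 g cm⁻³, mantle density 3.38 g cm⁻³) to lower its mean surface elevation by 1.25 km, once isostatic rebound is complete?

Net drop Δ = e − u = e − e ρ_c/ρ_m = e (ρ_m − ρ_c)/ρ_m.
e = Δ ρ_m/(ρ_m − ρ_c) = 1.25 km × 3.38/0.59 = 7.16 km.

7.16 km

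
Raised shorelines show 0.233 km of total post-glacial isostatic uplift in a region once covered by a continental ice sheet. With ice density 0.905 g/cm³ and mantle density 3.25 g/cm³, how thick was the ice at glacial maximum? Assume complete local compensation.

0.837 km

u = t ρ_ice/ρ_m → t = u ρ_m/ρ_ice = 0.233 km × 3.25/0.905 = 0.837 km.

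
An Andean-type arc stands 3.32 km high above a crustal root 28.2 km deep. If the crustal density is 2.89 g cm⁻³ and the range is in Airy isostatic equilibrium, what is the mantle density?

3.23 g cm⁻³

Airy balance: ρ_c h = (ρ_m − ρ_c) r → ρ_m = ρ_c (1 + h/r).
ρ_m = 2.89 × (1 + 3.32 km/28.2 km) = 3.23 g cm⁻³.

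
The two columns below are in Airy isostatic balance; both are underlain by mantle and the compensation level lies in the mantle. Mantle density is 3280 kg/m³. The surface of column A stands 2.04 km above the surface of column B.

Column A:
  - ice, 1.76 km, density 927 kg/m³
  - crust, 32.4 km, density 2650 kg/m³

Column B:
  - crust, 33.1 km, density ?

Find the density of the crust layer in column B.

Take the compensation level at the base of the deeper column (depth z_c below the surface of column A) and equate Σ ρ_i t_i down to z_c; mantle fills any gap and the z_c terms cancel.
Column A: 1.76×927 + 32.4×2650 + (z_c − 34.16)×3280
Column B: 2.04×0 + 33.1×ρ + (z_c − 2.04 − 33.1)×3280
The z_c×3280 term appears on both sides and cancels. Collect the known terms of each column as K = Σ(ρt)_known − 3280 × (depth of known layers): K_A = 87491.52 − 3280×34.16 = −24553.28; K_B = 0 − 3280×(2.04 + 33.1) = −115259.2.
Balance: K_A = K_B + 33.1×ρ, so ρ = (K_A − K_B)/33.1 = 90705.9/33.1 = 2740 kg/m³.

2740 kg/m³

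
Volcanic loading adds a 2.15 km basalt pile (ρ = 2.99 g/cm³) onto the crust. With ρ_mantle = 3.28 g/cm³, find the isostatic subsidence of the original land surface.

Subaerial loading: s = t ρ_load / ρ_m.
s = 2.15 km × 2.99/3.28 = 1.96 km.

1.96 km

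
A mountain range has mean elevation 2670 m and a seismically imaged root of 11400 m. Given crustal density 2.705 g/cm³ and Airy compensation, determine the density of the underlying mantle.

3.34 g/cm³

Airy balance: ρ_c h = (ρ_m − ρ_c) r → ρ_m = ρ_c (1 + h/r).
ρ_m = 2.705 × (1 + 2670 m/11400 m) = 3.34 g/cm³.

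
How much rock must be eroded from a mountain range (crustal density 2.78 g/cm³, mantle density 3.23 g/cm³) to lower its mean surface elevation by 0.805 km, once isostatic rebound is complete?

5.78 km

Net drop Δ = e − u = e − e ρ_c/ρ_m = e (ρ_m − ρ_c)/ρ_m.
e = Δ ρ_m/(ρ_m − ρ_c) = 0.805 km × 3.23/0.45 = 5.78 km.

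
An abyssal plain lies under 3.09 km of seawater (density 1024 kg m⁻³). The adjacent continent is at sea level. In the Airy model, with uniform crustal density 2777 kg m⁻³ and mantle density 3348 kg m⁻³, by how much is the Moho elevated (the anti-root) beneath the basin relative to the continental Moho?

9.49 km

By Archimedes' principle applied to the lithosphere: replacing crust with seawater at the top is compensated by replacing crust with mantle at the base: d (ρ_c − ρ_w) = a (ρ_m − ρ_c).
a = d (ρ_c − ρ_w)/(ρ_m − ρ_c) = 3.09 km × 1753/571 = 9.49 km.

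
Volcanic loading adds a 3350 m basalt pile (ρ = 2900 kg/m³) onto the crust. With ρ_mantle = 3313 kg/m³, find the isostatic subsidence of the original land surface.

2930 m

Subaerial loading: s = t ρ_load / ρ_m.
s = 3350 m × 2900/3313 = 2930 m.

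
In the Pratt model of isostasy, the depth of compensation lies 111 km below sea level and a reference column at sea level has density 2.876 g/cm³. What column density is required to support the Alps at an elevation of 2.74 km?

Pratt balance: ρ_ref D = ρ (D + h).
ρ = ρ_ref D/(D + h) = 2.876 × 111 km/(111 km + 2.74 km) = 2.81 g/cm³.

2.81 g/cm³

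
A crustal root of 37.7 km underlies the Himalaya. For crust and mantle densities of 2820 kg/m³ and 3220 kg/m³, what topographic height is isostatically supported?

5.35 km

For local isostatic compensation: ρ_c h = (ρ_m − ρ_c) r.
h = r (ρ_m − ρ_c) / ρ_c = 37.7 km × (3220 − 2820) / 2820 = 5.35 km.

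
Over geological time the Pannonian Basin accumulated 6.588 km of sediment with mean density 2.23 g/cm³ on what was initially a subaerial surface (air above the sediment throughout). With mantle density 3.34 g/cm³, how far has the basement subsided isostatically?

Subaerial load: s = t ρ_sed / ρ_m = 6.588 km × 2.23/3.34 = 4.4 km.

4.4 km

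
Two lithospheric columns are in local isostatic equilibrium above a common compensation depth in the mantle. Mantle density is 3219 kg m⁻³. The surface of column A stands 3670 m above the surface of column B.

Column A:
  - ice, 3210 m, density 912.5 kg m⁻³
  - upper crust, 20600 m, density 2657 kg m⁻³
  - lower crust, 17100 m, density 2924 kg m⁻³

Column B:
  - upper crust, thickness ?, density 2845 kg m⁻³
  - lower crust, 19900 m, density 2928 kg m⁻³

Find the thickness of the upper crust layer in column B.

17200 m

Take the compensation level at the base of the deeper column (depth z_c below the surface of column A) and equate Σ ρ_i t_i down to z_c; mantle fills any gap and the z_c terms cancel.
Column A: 3210×912.5 + 20600×2657 + 17100×2924 + (z_c − 40910)×3219
Column B: 3670×0 + x×2845 + 19900×2928 + (z_c − 3670 − 19900 − x)×3219
The z_c×3219 term appears on both sides and cancels. Collect the known terms of each column as K = Σ(ρt)_known − 3219 × (depth of known layers): K_A = 107663725 − 3219×40910 = −24025565; K_B = 58267200 − 3219×(3670 + 19900) = −17604630.
Balance: K_A = K_B − x×(3219 − 2845), so x = (K_B − K_A)/(3219 − 2845) = 6420940/374 = 17200 m.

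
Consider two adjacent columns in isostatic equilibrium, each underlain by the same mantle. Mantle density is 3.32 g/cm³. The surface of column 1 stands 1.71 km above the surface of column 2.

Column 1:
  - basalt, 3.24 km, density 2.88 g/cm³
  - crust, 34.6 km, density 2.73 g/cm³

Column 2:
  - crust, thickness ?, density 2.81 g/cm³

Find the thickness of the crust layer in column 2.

Take the compensation level at the base of the deeper column (depth z_c below the surface of column 1) and equate Σ ρ_i t_i down to z_c; mantle fills any gap and the z_c terms cancel.
Column 1: 3.24×2.88 + 34.6×2.73 + (z_c − 37.84)×3.32
Column 2: 1.71×0 + x×2.81 + (z_c − 1.71 − 0 − x)×3.32
The z_c×3.32 term appears on both sides and cancels. Collect the known terms of each column as K = Σ(ρt)_known − 3.32 × (depth of known layers): K_1 = 103.7892 − 3.32×37.84 = −21.8396; K_2 = 0 − 3.32×(1.71 + 0) = −5.6772.
Balance: K_1 = K_2 − x×(3.32 − 2.81), so x = (K_2 − K_1)/(3.32 − 2.81) = 16.1624/0.51 = 31.7 km.

31.7 km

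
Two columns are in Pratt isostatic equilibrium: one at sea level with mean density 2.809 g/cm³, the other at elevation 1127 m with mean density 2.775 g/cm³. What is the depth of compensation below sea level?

ρ_ref D = ρ (D + h) → D (ρ_ref − ρ) = ρ h.
D = ρ h/(ρ_ref − ρ) = 2.775 × 1127 m/(2.809 − 2.775) = 92000 m.

92000 m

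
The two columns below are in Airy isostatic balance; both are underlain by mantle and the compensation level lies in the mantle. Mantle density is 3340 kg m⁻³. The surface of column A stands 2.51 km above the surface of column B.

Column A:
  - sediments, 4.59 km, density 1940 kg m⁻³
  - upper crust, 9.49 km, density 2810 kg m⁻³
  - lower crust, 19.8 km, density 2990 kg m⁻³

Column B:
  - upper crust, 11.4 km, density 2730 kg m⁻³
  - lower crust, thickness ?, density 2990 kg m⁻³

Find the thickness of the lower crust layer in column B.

8.71 km

Take the compensation level at the base of the deeper column (depth z_c below the surface of column A) and equate Σ ρ_i t_i down to z_c; mantle fills any gap and the z_c terms cancel.
Column A: 4.59×1940 + 9.49×2810 + 19.8×2990 + (z_c − 33.88)×3340
Column B: 2.51×0 + 11.4×2730 + x×2990 + (z_c − 2.51 − 11.4 − x)×3340
The z_c×3340 term appears on both sides and cancels. Collect the known terms of each column as K = Σ(ρt)_known − 3340 × (depth of known layers): K_A = 94773.5 − 3340×33.88 = −18385.7; K_B = 31122 − 3340×(2.51 + 11.4) = −15337.4.
Balance: K_A = K_B − x×(3340 − 2990), so x = (K_B − K_A)/(3340 − 2990) = 3048.3/350 = 8.71 km.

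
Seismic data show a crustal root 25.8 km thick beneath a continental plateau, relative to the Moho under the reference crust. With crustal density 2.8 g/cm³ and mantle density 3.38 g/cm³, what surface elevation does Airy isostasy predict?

5.34 km

For local isostatic compensation: ρ_c h = (ρ_m − ρ_c) r.
h = r (ρ_m − ρ_c) / ρ_c = 25.8 km × (3.38 − 2.8) / 2.8 = 5.34 km.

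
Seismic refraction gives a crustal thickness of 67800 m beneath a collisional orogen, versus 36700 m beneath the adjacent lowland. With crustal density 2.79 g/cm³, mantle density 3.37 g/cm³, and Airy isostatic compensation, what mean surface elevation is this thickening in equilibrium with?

5350 m

Excess crust Δ = 67800 m − 36700 m = 31100 m, split between elevation h and root r with h + r = Δ.
Airy balance ρ_c h = (ρ_m − ρ_c) r gives r = h ρ_c/(ρ_m − ρ_c), so h (1 + ρ_c/(ρ_m − ρ_c)) = Δ, i.e. h = Δ (ρ_m − ρ_c)/ρ_m.
h = 31100 m × 0.58/3.37 = 5350 m.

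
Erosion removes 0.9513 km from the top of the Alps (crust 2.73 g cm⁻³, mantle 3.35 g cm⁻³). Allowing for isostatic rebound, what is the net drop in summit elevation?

Rebound u = e ρ_c/ρ_m = 0.9513 km × 2.73/3.35 = 0.7752 km.
Net surface drop = e − u = 0.9513 km − 0.7752 km = e (ρ_m − ρ_c)/ρ_m = 0.176 km.

0.176 km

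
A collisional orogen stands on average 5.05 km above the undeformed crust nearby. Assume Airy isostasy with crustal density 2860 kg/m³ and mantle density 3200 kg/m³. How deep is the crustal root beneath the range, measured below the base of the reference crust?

42.5 km

For local isostatic compensation: the weight of the topography is balanced by the buoyancy of the root, ρ_c h = (ρ_m − ρ_c) r.
r = h · ρ_c / (ρ_m − ρ_c) = 5.05 km × 2860 / (3200 − 2860) = 42.5 km.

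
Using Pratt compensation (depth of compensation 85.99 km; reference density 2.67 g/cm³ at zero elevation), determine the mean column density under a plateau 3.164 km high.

Pratt balance: ρ_ref D = ρ (D + h).
ρ = ρ_ref D/(D + h) = 2.67 × 85.99 km/(85.99 km + 3.164 km) = 2.58 g/cm³.

2.58 g/cm³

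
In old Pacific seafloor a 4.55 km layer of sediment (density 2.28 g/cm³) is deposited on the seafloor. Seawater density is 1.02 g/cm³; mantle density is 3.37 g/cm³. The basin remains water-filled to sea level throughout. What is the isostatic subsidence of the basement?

Submarine loading: the sediment displaces seawater, and the subsidence is in turn flooded, so s (ρ_m − ρ_w) = t (ρ_sed − ρ_w).
s = 4.55 km × (2.28 − 1.02) / (3.37 − 1.02) = 2.44 km.

2.44 km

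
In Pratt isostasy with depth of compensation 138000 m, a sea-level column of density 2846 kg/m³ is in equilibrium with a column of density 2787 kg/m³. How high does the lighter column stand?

2920 m

ρ_ref D = ρ (D + h) → h = D (ρ_ref − ρ)/ρ.
h = 138000 m × (2846 − 2787)/2787 = 2920 m.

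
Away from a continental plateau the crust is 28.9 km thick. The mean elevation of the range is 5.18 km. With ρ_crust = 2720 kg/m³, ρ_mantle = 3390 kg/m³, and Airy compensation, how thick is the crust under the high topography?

Root depth r = h ρ_c / (ρ_m − ρ_c) = 5.18 km × 2720 / 670 = 21.03 km.
Total thickness = T + h + r = 28.9 km + 5.18 km + 21.03 km = 55.1 km.

55.1 km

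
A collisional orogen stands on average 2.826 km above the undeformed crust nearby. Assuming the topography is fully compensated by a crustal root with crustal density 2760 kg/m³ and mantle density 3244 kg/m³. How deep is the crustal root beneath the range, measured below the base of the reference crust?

By Archimedes' principle applied to the lithosphere: the weight of the topography is balanced by the buoyancy of the root, ρ_c h = (ρ_m − ρ_c) r.
r = h · ρ_c / (ρ_m − ρ_c) = 2.826 km × 2760 / (3244 − 2760) = 16.1 km.

16.1 km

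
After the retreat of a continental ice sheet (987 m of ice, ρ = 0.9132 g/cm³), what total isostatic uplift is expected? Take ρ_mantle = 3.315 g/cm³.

Removing the load lets mantle flow back in; uplift u satisfies ρ_ice t = ρ_m u.
u = t ρ_ice/ρ_m = 987 m × 0.9132/3.315 = 272 m.

272 m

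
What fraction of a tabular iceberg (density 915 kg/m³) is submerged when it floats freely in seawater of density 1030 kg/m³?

Submerged fraction = ρ_obj/ρ_fluid = 915/1030 = 0.888.

0.888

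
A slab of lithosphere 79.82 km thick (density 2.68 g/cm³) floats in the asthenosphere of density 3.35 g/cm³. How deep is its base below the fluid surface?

63.9 km

Draft d = t ρ_obj/ρ_fluid = 79.82 km × 2.68/3.35 = 63.9 km.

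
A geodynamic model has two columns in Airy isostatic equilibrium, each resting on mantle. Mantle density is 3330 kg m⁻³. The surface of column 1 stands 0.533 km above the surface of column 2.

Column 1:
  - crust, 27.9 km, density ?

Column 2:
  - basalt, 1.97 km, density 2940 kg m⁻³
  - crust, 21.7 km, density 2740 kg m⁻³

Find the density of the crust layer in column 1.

Take the compensation level at the base of the deeper column (depth z_c below the surface of column 1) and equate Σ ρ_i t_i down to z_c; mantle fills any gap and the z_c terms cancel.
Column 1: 27.9×ρ + (z_c − 27.9)×3330
Column 2: 0.533×0 + 1.97×2940 + 21.7×2740 + (z_c − 0.533 − 23.67)×3330
The z_c×3330 term appears on both sides and cancels. Collect the known terms of each column as K = Σ(ρt)_known − 3330 × (depth of known layers): K_1 = 0 − 3330×27.9 = −92907; K_2 = 65249.8 − 3330×(0.533 + 23.67) = −15346.19.
Balance: K_1 + 27.9×ρ = K_2, so ρ = (K_2 − K_1)/27.9 = 77560.8/27.9 = 2780 kg m⁻³.

2780 kg m⁻³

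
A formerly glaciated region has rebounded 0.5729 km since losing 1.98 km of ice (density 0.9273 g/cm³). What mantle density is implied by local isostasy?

ρ_m = ρ_ice t / u = 0.9273 × 1.98 km/0.5729 km = 3.2 g/cm³.

3.2 g/cm³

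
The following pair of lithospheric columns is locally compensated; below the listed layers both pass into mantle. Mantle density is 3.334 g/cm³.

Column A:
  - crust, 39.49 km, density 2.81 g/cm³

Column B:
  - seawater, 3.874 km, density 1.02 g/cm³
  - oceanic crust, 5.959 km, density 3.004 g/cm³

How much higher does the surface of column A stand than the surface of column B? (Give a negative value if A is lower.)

2.93 km

For any compensation level in the mantle, the mantle terms cancel and isostasy reduces to e = (Σt_A − Σt_B) − (Σ(ρt)_A − Σ(ρt)_B) / ρ_m.
Σt_A = 39.49 km; Σt_B = 9.833 km; Σ(ρt)_A = 110.9669; Σ(ρt)_B = 21.852316 (in km·g/cm³).
e = (39.49 − 9.833) − (110.9669 − 21.852316) / 3.334 = 2.93 km.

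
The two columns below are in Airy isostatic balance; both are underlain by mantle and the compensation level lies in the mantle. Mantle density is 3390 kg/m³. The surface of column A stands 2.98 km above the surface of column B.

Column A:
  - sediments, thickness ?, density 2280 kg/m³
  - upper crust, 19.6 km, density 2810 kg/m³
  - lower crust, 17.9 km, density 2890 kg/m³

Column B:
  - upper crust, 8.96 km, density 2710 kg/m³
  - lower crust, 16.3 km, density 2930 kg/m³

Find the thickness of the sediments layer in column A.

3.04 km

Take the compensation level at the base of the deeper column (depth z_c below the surface of column A) and equate Σ ρ_i t_i down to z_c; mantle fills any gap and the z_c terms cancel.
Column A: x×2280 + 19.6×2810 + 17.9×2890 + (z_c − 37.5 − x)×3390
Column B: 2.98×0 + 8.96×2710 + 16.3×2930 + (z_c − 2.98 − 25.26)×3390
The z_c×3390 term appears on both sides and cancels. Collect the known terms of each column as K = Σ(ρt)_known − 3390 × (depth of known layers): K_A = 106807 − 3390×37.5 = −20318; K_B = 72040.6 − 3390×(2.98 + 25.26) = −23693.
Balance: K_A − x×(3390 − 2280) = K_B, so x = (K_A − K_B)/(3390 − 2280) = 3375/1110 = 3.04 km.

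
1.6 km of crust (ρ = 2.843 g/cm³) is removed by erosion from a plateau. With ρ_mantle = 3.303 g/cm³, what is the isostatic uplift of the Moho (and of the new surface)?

Unloading: uplift u = e ρ_c/ρ_m = 1.6 km × 2.843/3.303 = 1.38 km.

1.38 km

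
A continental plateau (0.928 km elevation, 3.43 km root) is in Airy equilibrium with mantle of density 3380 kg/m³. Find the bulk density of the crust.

ρ_c h = (ρ_m − ρ_c) r → ρ_c (h + r) = ρ_m r → ρ_c = ρ_m r / (h + r).
ρ_c = 3380 × 3.43 km / (0.928 km + 3.43 km) = 2660 kg/m³.

2660 kg/m³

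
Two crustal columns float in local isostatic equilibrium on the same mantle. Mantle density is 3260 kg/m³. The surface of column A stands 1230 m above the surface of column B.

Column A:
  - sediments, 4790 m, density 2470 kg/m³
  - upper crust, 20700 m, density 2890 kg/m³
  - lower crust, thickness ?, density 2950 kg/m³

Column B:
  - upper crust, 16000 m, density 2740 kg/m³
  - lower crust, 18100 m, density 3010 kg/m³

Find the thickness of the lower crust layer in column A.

Take the compensation level at the base of the deeper column (depth z_c below the surface of column A) and equate Σ ρ_i t_i down to z_c; mantle fills any gap and the z_c terms cancel.
Column A: 4790×2470 + 20700×2890 + x×2950 + (z_c − 25490 − x)×3260
Column B: 1230×0 + 16000×2740 + 18100×3010 + (z_c − 1230 − 34100)×3260
The z_c×3260 term appears on both sides and cancels. Collect the known terms of each column as K = Σ(ρt)_known − 3260 × (depth of known layers): K_A = 71654300 − 3260×25490 = −11443100; K_B = 98321000 − 3260×(1230 + 34100) = −16854800.
Balance: K_A − x×(3260 − 2950) = K_B, so x = (K_A − K_B)/(3260 − 2950) = 5411700/310 = 17500 m.

17500 m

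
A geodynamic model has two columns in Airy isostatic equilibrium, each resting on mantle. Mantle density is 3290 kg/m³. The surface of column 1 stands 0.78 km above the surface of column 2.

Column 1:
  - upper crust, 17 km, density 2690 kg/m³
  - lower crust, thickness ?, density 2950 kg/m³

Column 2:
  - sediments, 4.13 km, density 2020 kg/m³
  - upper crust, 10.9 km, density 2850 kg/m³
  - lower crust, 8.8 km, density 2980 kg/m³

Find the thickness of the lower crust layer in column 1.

15.1 km

Take the compensation level at the base of the deeper column (depth z_c below the surface of column 1) and equate Σ ρ_i t_i down to z_c; mantle fills any gap and the z_c terms cancel.
Column 1: 17×2690 + x×2950 + (z_c − 17 − x)×3290
Column 2: 0.78×0 + 4.13×2020 + 10.9×2850 + 8.8×2980 + (z_c − 0.78 − 23.83)×3290
The z_c×3290 term appears on both sides and cancels. Collect the known terms of each column as K = Σ(ρt)_known − 3290 × (depth of known layers): K_1 = 45730 − 3290×17 = −10200; K_2 = 65631.6 − 3290×(0.78 + 23.83) = −15335.3.
Balance: K_1 − x×(3290 − 2950) = K_2, so x = (K_1 − K_2)/(3290 − 2950) = 5135.3/340 = 15.1 km.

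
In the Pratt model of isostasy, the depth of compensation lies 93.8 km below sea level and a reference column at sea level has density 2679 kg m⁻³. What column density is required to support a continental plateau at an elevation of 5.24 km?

2540 kg m⁻³

Pratt balance: ρ_ref D = ρ (D + h).
ρ = ρ_ref D/(D + h) = 2679 × 93.8 km/(93.8 km + 5.24 km) = 2540 kg m⁻³.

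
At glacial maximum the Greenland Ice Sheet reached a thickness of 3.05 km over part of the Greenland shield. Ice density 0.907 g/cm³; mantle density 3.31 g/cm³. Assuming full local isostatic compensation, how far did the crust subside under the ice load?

By Archimedes' principle applied to the lithosphere: the ice load ρ_ice t is balanced by mantle displaced below, ρ_m s.
s = t ρ_ice / ρ_m = 3.05 km × 0.907/3.31 = 0.836 km.

0.836 km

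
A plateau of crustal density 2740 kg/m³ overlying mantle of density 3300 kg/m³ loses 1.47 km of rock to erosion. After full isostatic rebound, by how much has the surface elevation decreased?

0.249 km

Rebound u = e ρ_c/ρ_m = 1.47 km × 2740/3300 = 1.221 km.
Net surface drop = e − u = 1.47 km − 1.221 km = e (ρ_m − ρ_c)/ρ_m = 0.249 km.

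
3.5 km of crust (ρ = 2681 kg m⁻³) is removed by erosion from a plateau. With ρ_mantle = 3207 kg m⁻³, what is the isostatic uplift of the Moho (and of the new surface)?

2.93 km

Unloading: uplift u = e ρ_c/ρ_m = 3.5 km × 2681/3207 = 2.93 km.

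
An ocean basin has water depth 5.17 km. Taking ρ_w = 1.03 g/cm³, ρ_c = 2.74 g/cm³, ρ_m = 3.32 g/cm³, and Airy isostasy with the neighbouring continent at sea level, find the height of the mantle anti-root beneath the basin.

15.2 km

For local isostatic compensation: replacing crust with seawater at the top is compensated by replacing crust with mantle at the base: d (ρ_c − ρ_w) = a (ρ_m − ρ_c).
a = d (ρ_c − ρ_w)/(ρ_m − ρ_c) = 5.17 km × 1.71/0.58 = 15.2 km.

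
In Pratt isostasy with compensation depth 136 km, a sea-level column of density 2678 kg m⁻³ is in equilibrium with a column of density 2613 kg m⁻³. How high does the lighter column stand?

ρ_ref D = ρ (D + h) → h = D (ρ_ref − ρ)/ρ.
h = 136 km × (2678 − 2613)/2613 = 3.38 km.

3.38 km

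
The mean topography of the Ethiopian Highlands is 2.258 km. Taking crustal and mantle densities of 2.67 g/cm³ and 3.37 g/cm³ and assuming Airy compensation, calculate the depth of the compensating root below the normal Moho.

Equating mass per unit area of the two columns: the weight of the topography is balanced by the buoyancy of the root, ρ_c h = (ρ_m − ρ_c) r.
r = h · ρ_c / (ρ_m − ρ_c) = 2.258 km × 2.67 / (3.37 − 2.67) = 8.61 km.

8.61 km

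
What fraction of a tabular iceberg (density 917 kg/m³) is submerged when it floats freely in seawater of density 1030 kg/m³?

0.89

Submerged fraction = ρ_obj/ρ_fluid = 917/1030 = 0.89.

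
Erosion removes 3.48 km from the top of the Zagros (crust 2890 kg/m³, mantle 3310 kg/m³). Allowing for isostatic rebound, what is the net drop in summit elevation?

Rebound u = e ρ_c/ρ_m = 3.48 km × 2890/3310 = 3.038 km.
Net surface drop = e − u = 3.48 km − 3.038 km = e (ρ_m − ρ_c)/ρ_m = 0.442 km.

0.442 km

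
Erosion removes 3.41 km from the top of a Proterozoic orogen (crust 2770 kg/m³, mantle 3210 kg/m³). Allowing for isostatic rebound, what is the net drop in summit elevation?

Rebound u = e ρ_c/ρ_m = 3.41 km × 2770/3210 = 2.943 km.
Net surface drop = e − u = 3.41 km − 2.943 km = e (ρ_m − ρ_c)/ρ_m = 0.467 km.

0.467 km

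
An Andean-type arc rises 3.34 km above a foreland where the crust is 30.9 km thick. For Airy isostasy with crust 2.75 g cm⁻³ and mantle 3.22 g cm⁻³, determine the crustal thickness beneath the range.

Root depth r = h ρ_c / (ρ_m − ρ_c) = 3.34 km × 2.75 / 0.47 = 19.54 km.
Total thickness = T + h + r = 30.9 km + 3.34 km + 19.54 km = 53.8 km.

53.8 km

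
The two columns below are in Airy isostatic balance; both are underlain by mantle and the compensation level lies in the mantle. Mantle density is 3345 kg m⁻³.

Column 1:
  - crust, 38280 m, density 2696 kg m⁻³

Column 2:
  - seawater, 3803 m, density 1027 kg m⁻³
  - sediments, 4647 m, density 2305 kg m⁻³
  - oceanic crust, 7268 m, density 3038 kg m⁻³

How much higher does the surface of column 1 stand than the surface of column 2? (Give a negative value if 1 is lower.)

2680 m

For any compensation level in the mantle, the mantle terms cancel and isostasy reduces to e = (Σt_1 − Σt_2) − (Σ(ρt)_1 − Σ(ρt)_2) / ρ_m.
Σt_1 = 38280 m; Σt_2 = 15718 m; Σ(ρt)_1 = 103202880; Σ(ρt)_2 = 36697200 (in m·kg m⁻³).
e = (38280 − 15718) − (103202880 − 36697200) / 3345 = 2680 m.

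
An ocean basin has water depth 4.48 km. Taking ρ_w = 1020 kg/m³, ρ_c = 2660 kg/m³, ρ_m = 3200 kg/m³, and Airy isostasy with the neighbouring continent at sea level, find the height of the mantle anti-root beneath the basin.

13.6 km

Isostatic balance requires: replacing crust with seawater at the top is compensated by replacing crust with mantle at the base: d (ρ_c − ρ_w) = a (ρ_m − ρ_c).
a = d (ρ_c − ρ_w)/(ρ_m − ρ_c) = 4.48 km × 1640/540 = 13.6 km.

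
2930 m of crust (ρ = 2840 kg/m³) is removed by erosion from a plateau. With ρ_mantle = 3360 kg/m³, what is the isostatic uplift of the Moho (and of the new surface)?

2480 m

Unloading: uplift u = e ρ_c/ρ_m = 2930 m × 2840/3360 = 2480 m.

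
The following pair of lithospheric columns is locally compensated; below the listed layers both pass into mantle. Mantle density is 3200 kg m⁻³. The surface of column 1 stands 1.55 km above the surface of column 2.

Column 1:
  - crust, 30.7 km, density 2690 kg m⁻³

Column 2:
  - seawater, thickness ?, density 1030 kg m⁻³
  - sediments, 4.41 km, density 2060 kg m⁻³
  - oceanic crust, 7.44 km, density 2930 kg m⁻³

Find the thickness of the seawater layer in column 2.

Take the compensation level at the base of the deeper column (depth z_c below the surface of column 1) and equate Σ ρ_i t_i down to z_c; mantle fills any gap and the z_c terms cancel.
Column 1: 30.7×2690 + (z_c − 30.7)×3200
Column 2: 1.55×0 + x×1030 + 4.41×2060 + 7.44×2930 + (z_c − 1.55 − 11.85 − x)×3200
The z_c×3200 term appears on both sides and cancels. Collect the known terms of each column as K = Σ(ρt)_known − 3200 × (depth of known layers): K_1 = 82583 − 3200×30.7 = −15657; K_2 = 30883.8 − 3200×(1.55 + 11.85) = −11996.2.
Balance: K_1 = K_2 − x×(3200 − 1030), so x = (K_2 − K_1)/(3200 − 1030) = 3660.8/2170 = 1.69 km.

1.69 km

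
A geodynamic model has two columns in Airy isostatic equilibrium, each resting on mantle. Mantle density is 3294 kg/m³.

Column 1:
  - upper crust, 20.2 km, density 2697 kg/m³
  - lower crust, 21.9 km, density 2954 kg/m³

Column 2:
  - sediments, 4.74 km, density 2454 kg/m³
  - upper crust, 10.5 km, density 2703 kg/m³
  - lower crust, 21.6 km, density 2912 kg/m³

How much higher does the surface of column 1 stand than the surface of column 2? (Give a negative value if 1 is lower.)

For any compensation level in the mantle, the mantle terms cancel and isostasy reduces to e = (Σt_1 − Σt_2) − (Σ(ρt)_1 − Σ(ρt)_2) / ρ_m.
Σt_1 = 42.1 km; Σt_2 = 36.84 km; Σ(ρt)_1 = 119172; Σ(ρt)_2 = 102912.66 (in km·kg/m³).
e = (42.1 − 36.84) − (119172 − 102912.66) / 3294 = 0.324 km.

0.324 km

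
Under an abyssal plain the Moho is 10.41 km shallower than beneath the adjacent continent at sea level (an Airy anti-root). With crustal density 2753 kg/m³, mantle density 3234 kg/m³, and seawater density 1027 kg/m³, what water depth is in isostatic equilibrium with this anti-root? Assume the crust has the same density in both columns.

2.9 km

Replacing a thickness d of crust by seawater at the top must be balanced by replacing crust with mantle at the base: d (ρ_c − ρ_w) = a (ρ_m − ρ_c).
d = a (ρ_m − ρ_c)/(ρ_c − ρ_w) = 10.41 km × 481/1726 = 2.9 km.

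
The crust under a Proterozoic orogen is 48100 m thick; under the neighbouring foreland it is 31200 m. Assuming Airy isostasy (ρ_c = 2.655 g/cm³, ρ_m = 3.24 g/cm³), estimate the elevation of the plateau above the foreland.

Excess crust Δ = 48100 m − 31200 m = 16900 m, split between elevation h and root r with h + r = Δ.
Airy balance ρ_c h = (ρ_m − ρ_c) r gives r = h ρ_c/(ρ_m − ρ_c), so h (1 + ρ_c/(ρ_m − ρ_c)) = Δ, i.e. h = Δ (ρ_m − ρ_c)/ρ_m.
h = 16900 m × 0.585/3.24 = 3050 m.

3050 m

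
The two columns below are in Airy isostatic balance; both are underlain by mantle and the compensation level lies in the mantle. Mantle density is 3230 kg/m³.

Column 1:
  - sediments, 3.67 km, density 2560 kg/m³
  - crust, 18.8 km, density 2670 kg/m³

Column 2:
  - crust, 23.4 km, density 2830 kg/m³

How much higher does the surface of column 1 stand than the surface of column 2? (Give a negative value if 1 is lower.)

For any compensation level in the mantle, the mantle terms cancel and isostasy reduces to e = (Σt_1 − Σt_2) − (Σ(ρt)_1 − Σ(ρt)_2) / ρ_m.
Σt_1 = 22.47 km; Σt_2 = 23.4 km; Σ(ρt)_1 = 59591.2; Σ(ρt)_2 = 66222 (in km·kg/m³).
e = (22.47 − 23.4) − (59591.2 − 66222) / 3230 = 1.12 km.

1.12 km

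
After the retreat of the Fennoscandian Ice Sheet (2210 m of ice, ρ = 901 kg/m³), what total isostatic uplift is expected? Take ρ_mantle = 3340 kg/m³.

Removing the load lets mantle flow back in; uplift u satisfies ρ_ice t = ρ_m u.
u = t ρ_ice/ρ_m = 2210 m × 901/3340 = 596 m.

596 m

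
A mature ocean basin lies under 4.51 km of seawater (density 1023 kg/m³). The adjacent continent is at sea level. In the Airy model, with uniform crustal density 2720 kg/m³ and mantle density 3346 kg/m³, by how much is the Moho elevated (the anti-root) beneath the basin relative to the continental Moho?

For local isostatic compensation: replacing crust with seawater at the top is compensated by replacing crust with mantle at the base: d (ρ_c − ρ_w) = a (ρ_m − ρ_c).
a = d (ρ_c − ρ_w)/(ρ_m − ρ_c) = 4.51 km × 1697/626 = 12.2 km.

12.2 km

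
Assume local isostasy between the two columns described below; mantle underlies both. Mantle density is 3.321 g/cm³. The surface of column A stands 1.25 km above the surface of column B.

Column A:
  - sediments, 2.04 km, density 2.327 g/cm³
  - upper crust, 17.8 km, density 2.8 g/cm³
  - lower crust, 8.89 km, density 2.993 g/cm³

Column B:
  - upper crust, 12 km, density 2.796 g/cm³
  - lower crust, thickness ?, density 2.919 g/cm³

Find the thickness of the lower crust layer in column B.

9.37 km

Take the compensation level at the base of the deeper column (depth z_c below the surface of column A) and equate Σ ρ_i t_i down to z_c; mantle fills any gap and the z_c terms cancel.
Column A: 2.04×2.327 + 17.8×2.8 + 8.89×2.993 + (z_c − 28.73)×3.321
Column B: 1.25×0 + 12×2.796 + x×2.919 + (z_c − 1.25 − 12 − x)×3.321
The z_c×3.321 term appears on both sides and cancels. Collect the known terms of each column as K = Σ(ρt)_known − 3.321 × (depth of known layers): K_A = 81.19485 − 3.321×28.73 = −14.21748; K_B = 33.552 − 3.321×(1.25 + 12) = −10.45125.
Balance: K_A = K_B − x×(3.321 − 2.919), so x = (K_B − K_A)/(3.321 − 2.919) = 3.76623/0.402 = 9.37 km.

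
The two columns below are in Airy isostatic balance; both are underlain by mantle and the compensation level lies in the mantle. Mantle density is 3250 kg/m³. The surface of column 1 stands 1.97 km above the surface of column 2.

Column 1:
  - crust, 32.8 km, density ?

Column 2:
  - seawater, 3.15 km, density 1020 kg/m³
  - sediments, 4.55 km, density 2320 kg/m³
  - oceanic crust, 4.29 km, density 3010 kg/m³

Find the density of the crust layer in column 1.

Take the compensation level at the base of the deeper column (depth z_c below the surface of column 1) and equate Σ ρ_i t_i down to z_c; mantle fills any gap and the z_c terms cancel.
Column 1: 32.8×ρ + (z_c − 32.8)×3250
Column 2: 1.97×0 + 3.15×1020 + 4.55×2320 + 4.29×3010 + (z_c − 1.97 − 11.99)×3250
The z_c×3250 term appears on both sides and cancels. Collect the known terms of each column as K = Σ(ρt)_known − 3250 × (depth of known layers): K_1 = 0 − 3250×32.8 = −106600; K_2 = 26681.9 − 3250×(1.97 + 11.99) = −18688.1.
Balance: K_1 + 32.8×ρ = K_2, so ρ = (K_2 − K_1)/32.8 = 87911.9/32.8 = 2680 kg/m³.

2680 kg/m³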